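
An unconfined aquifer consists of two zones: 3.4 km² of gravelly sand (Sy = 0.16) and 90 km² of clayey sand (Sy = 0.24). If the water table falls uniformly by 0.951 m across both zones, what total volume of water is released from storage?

A₁ = 3.4 km² = 3.4 × 10^6 m²; A₂ = 90 km² = 9 × 10^7 m²
ΔV₁ = 0.16 × 3.4 × 10^6 × 0.951 = 5.173 × 10^5 m³
ΔV₂ = 0.24 × 9 × 10^7 × 0.951 = 2.054 × 10^7 m³
ΔV = ΔV₁ + ΔV₂ = 2.106 × 10^7 m³

ΔV ≈ 2.11 × 10^7 m³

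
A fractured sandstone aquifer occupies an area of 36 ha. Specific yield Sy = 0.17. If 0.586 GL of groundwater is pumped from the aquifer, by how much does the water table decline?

Δh ≈ 9.58 m

A = 36 ha = 3.6 × 10^5 m²
ΔV = 0.586 GL = 5.86 × 10^5 m³
Δh = ΔV / (Sy × A) = 5.86 × 10^5 m³ / (0.17 × 3.6 × 10^5 m²) = 9.575 m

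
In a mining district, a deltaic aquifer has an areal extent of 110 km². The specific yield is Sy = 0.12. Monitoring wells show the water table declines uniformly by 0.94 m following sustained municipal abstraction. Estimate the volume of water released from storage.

ΔV ≈ 1.24 × 10^7 m³

A = 110 km² = 1.1 × 10^8 m²
ΔV = Sy × A × Δh = 0.12 × 1.1 × 10^8 m² × 0.94 m = 1.241 × 10^7 m³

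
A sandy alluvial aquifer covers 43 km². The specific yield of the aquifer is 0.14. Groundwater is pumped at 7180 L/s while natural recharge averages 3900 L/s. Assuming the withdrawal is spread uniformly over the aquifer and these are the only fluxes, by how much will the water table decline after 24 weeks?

A = 43 km² = 4.3 × 10^7 m²
Net abstraction = 7180 − 3900 = 3280 L/s
Q_net = 3280 L/s = 2.834 × 10^5 m³/d
t = 24 weeks = 168 d
ΔV = Q × t = 2.834 × 10^5 m³/d × 168 d = 4.761 × 10^7 m³
Δh = ΔV / (Sy × A) = 4.761 × 10^7 / (0.14 × 4.3 × 10^7) = 7.909 m

Δh ≈ 7.91 m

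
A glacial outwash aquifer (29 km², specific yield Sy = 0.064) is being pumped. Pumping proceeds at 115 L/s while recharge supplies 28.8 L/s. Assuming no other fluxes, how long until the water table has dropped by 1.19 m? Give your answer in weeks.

A = 29 km² = 2.9 × 10^7 m²
ΔV = Sy × A × Δh = 0.064 × 2.9 × 10^7 × 1.19 = 2.209 × 10^6 m³
Net withdrawal = 115 − 28.8 = 86.2 L/s = 7448 m³/d
t = ΔV / Q = 2.209 × 10^6 m³ / 7448 m³/d = 296.6 d
t = 296.6 d ≈ 42.36 weeks

t ≈ 42.4 weeks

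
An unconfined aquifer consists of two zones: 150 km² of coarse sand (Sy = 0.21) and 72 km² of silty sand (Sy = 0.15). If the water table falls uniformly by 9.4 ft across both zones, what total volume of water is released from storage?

A₁ = 150 km² = 1.5 × 10^8 m²; A₂ = 72 km² = 7.2 × 10^7 m²
Δh = 9.4 ft = 2.865 m
ΔV₁ = 0.21 × 1.5 × 10^8 × 2.865 = 9.025 × 10^7 m³
ΔV₂ = 0.15 × 7.2 × 10^7 × 2.865 = 3.094 × 10^7 m³
ΔV = ΔV₁ + ΔV₂ = 1.212 × 10^8 m³

ΔV ≈ 1.21 × 10^8 m³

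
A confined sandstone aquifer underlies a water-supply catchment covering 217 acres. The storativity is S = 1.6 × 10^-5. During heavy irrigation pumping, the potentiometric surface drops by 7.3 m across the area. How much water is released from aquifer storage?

A = 217 acres = 8.782 × 10^5 m²
ΔV = S × A × Δh = 1.6 × 10^-5 × 8.782 × 10^5 m² × 7.3 m = 102.6 m³

ΔV ≈ 103 m³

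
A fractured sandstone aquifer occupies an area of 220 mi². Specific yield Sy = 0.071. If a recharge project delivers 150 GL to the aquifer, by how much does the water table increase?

Δh ≈ 3.71 m

A = 220 mi² = 5.698 × 10^8 m²
ΔV = 150 GL = 1.5 × 10^8 m³
Δh = ΔV / (Sy × A) = 1.5 × 10^8 m³ / (0.071 × 5.698 × 10^8 m²) = 3.708 m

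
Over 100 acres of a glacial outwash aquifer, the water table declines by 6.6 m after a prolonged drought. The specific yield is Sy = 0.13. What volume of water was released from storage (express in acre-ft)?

A = 100 acres = 4.047 × 10^5 m²
ΔV = Sy × A × Δh = 0.13 × 4.047 × 10^5 m² × 6.6 m = 3.472 × 10^5 m³
ΔV = 3.472 × 10^5 m³ = 281.5 acre-ft

ΔV ≈ 281 acre-ft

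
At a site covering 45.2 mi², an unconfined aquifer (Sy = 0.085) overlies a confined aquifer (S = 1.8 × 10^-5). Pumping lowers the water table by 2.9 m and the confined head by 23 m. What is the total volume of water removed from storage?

ΔV ≈ 2.89 × 10^7 m³

A = 45.2 mi² = 1.171 × 10^8 m²
Unconfined: ΔV_u = Sy × A × Δh_u = 0.085 × 1.171 × 10^8 × 2.9 = 2.886 × 10^7 m³
Confined: ΔV_c = S × A × Δh_c = 1.8 × 10^-5 × 1.171 × 10^8 × 23 = 48470 m³
Total ΔV = 2.886 × 10^7 + 48470 = 2.891 × 10^7 m³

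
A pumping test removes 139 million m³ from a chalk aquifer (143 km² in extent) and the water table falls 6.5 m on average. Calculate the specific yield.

A = 143 km² = 1.43 × 10^8 m²
ΔV = 139 million m³ = 1.39 × 10^8 m³
Sy = ΔV / (A × Δh) = 1.39 × 10^8 m³ / (1.43 × 10^8 m² × 6.5 m) = 0.1495

Sy ≈ 0.15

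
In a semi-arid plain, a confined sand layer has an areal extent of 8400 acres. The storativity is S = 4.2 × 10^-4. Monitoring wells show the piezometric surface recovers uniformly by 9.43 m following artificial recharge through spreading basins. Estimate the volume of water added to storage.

ΔV ≈ 1.35 × 10^5 m³

A = 8400 acres = 3.399 × 10^7 m²
ΔV = S × A × Δh = 4.2 × 10^-4 × 3.399 × 10^7 m² × 9.43 m = 1.346 × 10^5 m³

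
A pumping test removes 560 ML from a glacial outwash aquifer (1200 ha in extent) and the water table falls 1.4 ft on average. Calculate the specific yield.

Sy ≈ 0.11

A = 1200 ha = 1.2 × 10^7 m²
Δh = 1.4 ft = 0.4267 m
ΔV = 560 ML = 5.6 × 10^5 m³
Sy = ΔV / (A × Δh) = 5.6 × 10^5 m³ / (1.2 × 10^7 m² × 0.4267 m) = 0.1094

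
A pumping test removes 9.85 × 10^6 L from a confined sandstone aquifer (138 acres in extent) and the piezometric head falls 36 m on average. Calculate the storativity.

S ≈ 4.9 × 10^-4

A = 138 acres = 5.585 × 10^5 m²
ΔV = 9.85 × 10^6 L = 9850 m³
S = ΔV / (A × Δh) = 9850 m³ / (5.585 × 10^5 m² × 36 m) = 4.899 × 10^-4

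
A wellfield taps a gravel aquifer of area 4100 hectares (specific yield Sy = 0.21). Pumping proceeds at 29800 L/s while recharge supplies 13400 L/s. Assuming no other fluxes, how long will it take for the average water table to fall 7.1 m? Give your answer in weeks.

t ≈ 6.16 weeks

A = 4100 hectares = 4.1 × 10^7 m²
ΔV = Sy × A × Δh = 0.21 × 4.1 × 10^7 × 7.1 = 6.113 × 10^7 m³
Net withdrawal = 29800 − 13400 = 16400 L/s = 1.417 × 10^6 m³/d
t = ΔV / Q = 6.113 × 10^7 m³ / 1.417 × 10^6 m³/d = 43.14 d
t = 43.14 d ≈ 6.163 weeks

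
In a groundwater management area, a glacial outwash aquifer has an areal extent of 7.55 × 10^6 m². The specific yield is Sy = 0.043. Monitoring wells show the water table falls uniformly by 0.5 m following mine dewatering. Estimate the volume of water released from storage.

ΔV ≈ 1.62 × 10^5 m³

ΔV = Sy × A × Δh = 0.043 × 7.55 × 10^6 m² × 0.5 m = 1.623 × 10^5 m³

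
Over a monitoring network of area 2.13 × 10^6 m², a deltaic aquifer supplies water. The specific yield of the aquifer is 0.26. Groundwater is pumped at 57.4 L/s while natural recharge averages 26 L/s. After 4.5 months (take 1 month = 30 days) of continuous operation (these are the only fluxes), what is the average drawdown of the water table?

Δh ≈ 0.661 m

Net abstraction = 57.4 − 26 = 31.4 L/s
Q_net = 31.4 L/s = 2713 m³/d
t = 4.5 months = 135 d
ΔV = Q × t = 2713 m³/d × 135 d = 3.662 × 10^5 m³
Δh = ΔV / (Sy × A) = 3.662 × 10^5 / (0.26 × 2.13 × 10^6) = 0.6613 m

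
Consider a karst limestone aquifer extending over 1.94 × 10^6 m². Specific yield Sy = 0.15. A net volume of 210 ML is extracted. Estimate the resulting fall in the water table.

Δh ≈ 0.722 m

ΔV = 210 ML = 2.1 × 10^5 m³
Δh = ΔV / (Sy × A) = 2.1 × 10^5 m³ / (0.15 × 1.94 × 10^6 m²) = 0.7216 m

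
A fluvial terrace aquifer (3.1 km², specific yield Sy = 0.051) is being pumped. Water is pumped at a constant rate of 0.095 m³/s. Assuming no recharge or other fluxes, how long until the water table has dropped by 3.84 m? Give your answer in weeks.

A = 3.1 km² = 3.1 × 10^6 m²
ΔV = Sy × A × Δh = 0.051 × 3.1 × 10^6 × 3.84 = 6.071 × 10^5 m³
Q = 0.095 m³/s = 8208 m³/d
t = ΔV / Q = 6.071 × 10^5 m³ / 8208 m³/d = 73.96 d
t = 73.96 d ≈ 10.57 weeks

t ≈ 10.6 weeks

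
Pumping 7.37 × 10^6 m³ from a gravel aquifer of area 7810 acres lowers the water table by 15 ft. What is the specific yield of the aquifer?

A = 7810 acres = 3.161 × 10^7 m²
Δh = 15 ft = 4.572 m
Sy = ΔV / (A × Δh) = 7.37 × 10^6 m³ / (3.161 × 10^7 m² × 4.572 m) = 0.051

Sy ≈ 0.051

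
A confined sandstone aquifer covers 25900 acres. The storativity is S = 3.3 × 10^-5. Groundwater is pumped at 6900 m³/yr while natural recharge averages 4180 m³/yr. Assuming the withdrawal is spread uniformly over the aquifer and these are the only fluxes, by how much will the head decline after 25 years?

Δh ≈ 19.7 m

A = 25900 acres = 1.048 × 10^8 m²
Net abstraction = 6900 − 4180 = 2720 m³/yr
Q_net = 2720 m³/yr = 7.452 m³/d
t = 25 years = 9125 d
ΔV = Q × t = 7.452 m³/d × 9125 d = 68000 m³
Δh = ΔV / (S × A) = 68000 / (3.3 × 10^-5 × 1.048 × 10^8) = 19.66 m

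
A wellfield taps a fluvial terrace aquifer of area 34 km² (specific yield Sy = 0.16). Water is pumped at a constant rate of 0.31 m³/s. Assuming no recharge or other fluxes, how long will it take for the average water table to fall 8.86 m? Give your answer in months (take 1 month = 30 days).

A = 34 km² = 3.4 × 10^7 m²
ΔV = Sy × A × Δh = 0.16 × 3.4 × 10^7 × 8.86 = 4.82 × 10^7 m³
Q = 0.31 m³/s = 26780 m³/d
t = ΔV / Q = 4.82 × 10^7 m³ / 26780 m³/d = 1800 d
t = 1800 d ≈ 59.98 months

t ≈ 60 months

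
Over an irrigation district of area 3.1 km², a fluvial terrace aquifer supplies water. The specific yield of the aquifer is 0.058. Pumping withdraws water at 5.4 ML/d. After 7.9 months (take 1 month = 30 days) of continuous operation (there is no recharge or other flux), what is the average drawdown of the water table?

Δh ≈ 7.12 m

A = 3.1 km² = 3.1 × 10^6 m²
Q = 5.4 ML/d = 5400 m³/d
t = 7.9 months = 237 d
ΔV = Q × t = 5400 m³/d × 237 d = 1.28 × 10^6 m³
Δh = ΔV / (Sy × A) = 1.28 × 10^6 / (0.058 × 3.1 × 10^6) = 7.118 m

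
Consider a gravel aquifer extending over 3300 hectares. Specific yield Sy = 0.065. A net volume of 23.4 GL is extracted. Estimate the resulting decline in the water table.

Δh ≈ 10.9 m

A = 3300 hectares = 3.3 × 10^7 m²
ΔV = 23.4 GL = 2.34 × 10^7 m³
Δh = ΔV / (Sy × A) = 2.34 × 10^7 m³ / (0.065 × 3.3 × 10^7 m²) = 10.91 m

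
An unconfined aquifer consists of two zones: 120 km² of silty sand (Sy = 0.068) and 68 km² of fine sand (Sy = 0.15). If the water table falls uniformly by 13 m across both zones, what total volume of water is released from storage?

A₁ = 120 km² = 1.2 × 10^8 m²; A₂ = 68 km² = 6.8 × 10^7 m²
ΔV₁ = 0.068 × 1.2 × 10^8 × 13 = 1.061 × 10^8 m³
ΔV₂ = 0.15 × 6.8 × 10^7 × 13 = 1.326 × 10^8 m³
ΔV = ΔV₁ + ΔV₂ = 2.387 × 10^8 m³

ΔV ≈ 2.39 × 10^8 m³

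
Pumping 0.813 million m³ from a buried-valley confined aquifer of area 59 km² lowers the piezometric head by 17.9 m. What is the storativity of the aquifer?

A = 59 km² = 5.9 × 10^7 m²
ΔV = 0.813 million m³ = 8.13 × 10^5 m³
S = ΔV / (A × Δh) = 8.13 × 10^5 m³ / (5.9 × 10^7 m² × 17.9 m) = 7.698 × 10^-4

S ≈ 7.7 × 10^-4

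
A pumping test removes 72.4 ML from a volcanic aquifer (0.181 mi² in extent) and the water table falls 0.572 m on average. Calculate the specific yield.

A = 0.181 mi² = 4.688 × 10^5 m²
ΔV = 72.4 ML = 72400 m³
Sy = ΔV / (A × Δh) = 72400 m³ / (4.688 × 10^5 m² × 0.572 m) = 0.27

Sy ≈ 0.27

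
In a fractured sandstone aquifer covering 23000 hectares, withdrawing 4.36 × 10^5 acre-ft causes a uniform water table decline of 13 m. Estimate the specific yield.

A = 23000 hectares = 2.3 × 10^8 m²
ΔV = 4.36 × 10^5 acre-ft = 5.378 × 10^8 m³
Sy = ΔV / (A × Δh) = 5.378 × 10^8 m³ / (2.3 × 10^8 m² × 13 m) = 0.1799

Sy ≈ 0.18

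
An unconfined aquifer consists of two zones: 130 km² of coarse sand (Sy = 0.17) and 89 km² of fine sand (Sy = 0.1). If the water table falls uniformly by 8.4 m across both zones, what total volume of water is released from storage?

A₁ = 130 km² = 1.3 × 10^8 m²; A₂ = 89 km² = 8.9 × 10^7 m²
ΔV₁ = 0.17 × 1.3 × 10^8 × 8.4 = 1.856 × 10^8 m³
ΔV₂ = 0.1 × 8.9 × 10^7 × 8.4 = 7.476 × 10^7 m³
ΔV = ΔV₁ + ΔV₂ = 2.604 × 10^8 m³

ΔV ≈ 2.6 × 10^8 m³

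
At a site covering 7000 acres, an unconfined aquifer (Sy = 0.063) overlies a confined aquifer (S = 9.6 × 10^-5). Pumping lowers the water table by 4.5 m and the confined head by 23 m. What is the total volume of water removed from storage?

ΔV ≈ 8.09 × 10^6 m³

A = 7000 acres = 2.833 × 10^7 m²
Unconfined: ΔV_u = Sy × A × Δh_u = 0.063 × 2.833 × 10^7 × 4.5 = 8.031 × 10^6 m³
Confined: ΔV_c = S × A × Δh_c = 9.6 × 10^-5 × 2.833 × 10^7 × 23 = 62550 m³
Total ΔV = 8.031 × 10^6 + 62550 = 8.094 × 10^6 m³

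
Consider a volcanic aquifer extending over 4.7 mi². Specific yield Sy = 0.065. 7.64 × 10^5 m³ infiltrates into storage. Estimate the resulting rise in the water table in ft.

A = 4.7 mi² = 1.217 × 10^7 m²
Δh = ΔV / (Sy × A) = 7.64 × 10^5 m³ / (0.065 × 1.217 × 10^7 m²) = 0.9656 m
Δh = 0.9656 m = 3.168 ft

Δh ≈ 3.17 ft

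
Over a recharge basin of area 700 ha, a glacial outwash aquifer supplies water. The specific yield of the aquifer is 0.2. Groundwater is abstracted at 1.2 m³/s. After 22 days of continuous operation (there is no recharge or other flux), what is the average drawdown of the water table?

Δh ≈ 1.63 m

A = 700 ha = 7 × 10^6 m²
Q = 1.2 m³/s = 1.037 × 10^5 m³/d
ΔV = Q × t = 1.037 × 10^5 m³/d × 22 d = 2.281 × 10^6 m³
Δh = ΔV / (Sy × A) = 2.281 × 10^6 / (0.2 × 7 × 10^6) = 1.629 m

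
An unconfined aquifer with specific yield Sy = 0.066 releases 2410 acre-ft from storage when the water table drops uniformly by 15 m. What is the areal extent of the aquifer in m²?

ΔV = 2410 acre-ft = 2.973 × 10^6 m³
A = ΔV / (Sy × Δh) = 2.973 × 10^6 / (0.066 × 15) = 3.003 × 10^6 m²

A ≈ 3 × 10^6 m²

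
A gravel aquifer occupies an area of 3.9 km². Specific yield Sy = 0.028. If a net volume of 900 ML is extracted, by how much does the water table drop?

A = 3.9 km² = 3.9 × 10^6 m²
ΔV = 900 ML = 9 × 10^5 m³
Δh = ΔV / (Sy × A) = 9 × 10^5 m³ / (0.028 × 3.9 × 10^6 m²) = 8.242 m

Δh ≈ 8.24 m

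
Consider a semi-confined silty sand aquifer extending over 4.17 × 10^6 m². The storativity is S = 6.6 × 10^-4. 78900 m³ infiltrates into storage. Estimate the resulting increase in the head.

Δh = ΔV / (S × A) = 78900 m³ / (6.6 × 10^-4 × 4.17 × 10^6 m²) = 28.67 m

Δh ≈ 28.7 m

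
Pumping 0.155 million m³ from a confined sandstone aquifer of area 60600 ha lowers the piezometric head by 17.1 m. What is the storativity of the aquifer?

S ≈ 1.5 × 10^-5

A = 60600 ha = 6.06 × 10^8 m²
ΔV = 0.155 million m³ = 1.55 × 10^5 m³
S = ΔV / (A × Δh) = 1.55 × 10^5 m³ / (6.06 × 10^8 m² × 17.1 m) = 1.496 × 10^-5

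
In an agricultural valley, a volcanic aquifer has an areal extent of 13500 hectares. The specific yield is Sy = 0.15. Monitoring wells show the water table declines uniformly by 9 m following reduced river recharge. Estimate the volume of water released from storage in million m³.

ΔV ≈ 182 million m³

A = 13500 hectares = 1.35 × 10^8 m²
ΔV = Sy × A × Δh = 0.15 × 1.35 × 10^8 m² × 9 m = 1.823 × 10^8 m³
ΔV = 1.823 × 10^8 m³ = 182.2 million m³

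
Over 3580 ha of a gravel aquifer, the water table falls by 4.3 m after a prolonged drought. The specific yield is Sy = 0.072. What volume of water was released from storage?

A = 3580 ha = 3.58 × 10^7 m²
ΔV = Sy × A × Δh = 0.072 × 3.58 × 10^7 m² × 4.3 m = 1.108 × 10^7 m³

ΔV ≈ 1.11 × 10^7 m³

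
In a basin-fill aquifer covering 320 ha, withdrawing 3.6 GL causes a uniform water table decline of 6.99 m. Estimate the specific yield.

Sy ≈ 0.16

A = 320 ha = 3.2 × 10^6 m²
ΔV = 3.6 GL = 3.6 × 10^6 m³
Sy = ΔV / (A × Δh) = 3.6 × 10^6 m³ / (3.2 × 10^6 m² × 6.99 m) = 0.1609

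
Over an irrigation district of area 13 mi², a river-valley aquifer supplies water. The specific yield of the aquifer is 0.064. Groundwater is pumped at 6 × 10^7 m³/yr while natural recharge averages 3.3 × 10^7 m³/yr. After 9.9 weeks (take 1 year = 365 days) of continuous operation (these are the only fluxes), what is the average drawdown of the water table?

A = 13 mi² = 3.367 × 10^7 m²
Net abstraction = 6 × 10^7 − 3.3 × 10^7 = 2.7 × 10^7 m³/yr
Q_net = 2.7 × 10^7 m³/yr = 73970 m³/d
t = 9.9 weeks = 69.3 d
ΔV = Q × t = 73970 m³/d × 69.3 d = 5.126 × 10^6 m³
Δh = ΔV / (Sy × A) = 5.126 × 10^6 / (0.064 × 3.367 × 10^7) = 2.379 m

Δh ≈ 2.38 m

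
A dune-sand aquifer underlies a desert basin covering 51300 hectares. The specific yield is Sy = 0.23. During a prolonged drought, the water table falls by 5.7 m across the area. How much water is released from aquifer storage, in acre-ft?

ΔV ≈ 5.45 × 10^5 acre-ft

A = 51300 hectares = 5.13 × 10^8 m²
ΔV = Sy × A × Δh = 0.23 × 5.13 × 10^8 m² × 5.7 m = 6.725 × 10^8 m³
ΔV = 6.725 × 10^8 m³ = 5.452 × 10^5 acre-ft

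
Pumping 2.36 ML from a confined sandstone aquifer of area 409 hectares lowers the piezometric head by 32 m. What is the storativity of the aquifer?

S ≈ 1.8 × 10^-5

A = 409 hectares = 4.09 × 10^6 m²
ΔV = 2.36 ML = 2360 m³
S = ΔV / (A × Δh) = 2360 m³ / (4.09 × 10^6 m² × 32 m) = 1.803 × 10^-5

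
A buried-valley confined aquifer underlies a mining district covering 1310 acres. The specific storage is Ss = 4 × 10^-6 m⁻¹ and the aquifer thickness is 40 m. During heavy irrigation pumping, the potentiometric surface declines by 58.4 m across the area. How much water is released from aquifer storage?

ΔV ≈ 49500 m³

S = Ss × b = 4 × 10^-6 m⁻¹ × 40 m = 1.6 × 10^-4
A = 1310 acres = 5.301 × 10^6 m²
ΔV = S × A × Δh = 1.6 × 10^-4 × 5.301 × 10^6 m² × 58.4 m = 49540 m³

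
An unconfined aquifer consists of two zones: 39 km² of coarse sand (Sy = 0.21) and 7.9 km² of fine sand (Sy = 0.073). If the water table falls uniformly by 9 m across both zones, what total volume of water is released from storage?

ΔV ≈ 7.89 × 10^7 m³

A₁ = 39 km² = 3.9 × 10^7 m²; A₂ = 7.9 km² = 7.9 × 10^6 m²
ΔV₁ = 0.21 × 3.9 × 10^7 × 9 = 7.371 × 10^7 m³
ΔV₂ = 0.073 × 7.9 × 10^6 × 9 = 5.19 × 10^6 m³
ΔV = ΔV₁ + ΔV₂ = 7.89 × 10^7 m³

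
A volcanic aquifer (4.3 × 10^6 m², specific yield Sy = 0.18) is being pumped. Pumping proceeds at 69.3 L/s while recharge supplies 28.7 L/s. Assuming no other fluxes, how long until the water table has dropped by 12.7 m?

t ≈ 2800 days

ΔV = Sy × A × Δh = 0.18 × 4.3 × 10^6 × 12.7 = 9.83 × 10^6 m³
Net withdrawal = 69.3 − 28.7 = 40.6 L/s = 3508 m³/d
t = ΔV / Q = 9.83 × 10^6 m³ / 3508 m³/d = 2802 d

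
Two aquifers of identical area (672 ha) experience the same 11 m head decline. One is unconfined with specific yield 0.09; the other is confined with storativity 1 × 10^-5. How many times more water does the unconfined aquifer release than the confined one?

A = 672 ha = 6.72 × 10^6 m²
Unconfined: ΔV_u = Sy × A × Δh = 0.09 × 6.72 × 10^6 × 11 = 6.653 × 10^6 m³
Confined: ΔV_c = S × A × Δh = 1 × 10^-5 × 6.72 × 10^6 × 11 = 739.2 m³
Ratio = ΔV_u / ΔV_c = Sy / S = 0.09 / 1 × 10^-5 = 9000

ΔV_u / ΔV_c ≈ 9000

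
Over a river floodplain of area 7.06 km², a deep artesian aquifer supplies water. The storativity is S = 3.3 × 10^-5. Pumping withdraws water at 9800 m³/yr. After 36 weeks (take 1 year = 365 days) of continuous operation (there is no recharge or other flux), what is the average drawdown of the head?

A = 7.06 km² = 7.06 × 10^6 m²
Q = 9800 m³/yr = 26.85 m³/d
t = 36 weeks = 252 d
ΔV = Q × t = 26.85 m³/d × 252 d = 6766 m³
Δh = ΔV / (S × A) = 6766 / (3.3 × 10^-5 × 7.06 × 10^6) = 29.04 m

Δh ≈ 29 m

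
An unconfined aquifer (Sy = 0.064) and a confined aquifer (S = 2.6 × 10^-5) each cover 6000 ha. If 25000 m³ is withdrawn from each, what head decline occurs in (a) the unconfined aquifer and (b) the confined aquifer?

Δh_u ≈ 0.00651 m; Δh_c ≈ 16 m

A = 6000 ha = 6 × 10^7 m²
Unconfined: Δh_u = ΔV/(Sy·A) = 25000/(0.064 × 6 × 10^7) = 0.00651 m
Confined: Δh_c = ΔV/(S·A) = 25000/(2.6 × 10^-5 × 6 × 10^7) = 16.03 m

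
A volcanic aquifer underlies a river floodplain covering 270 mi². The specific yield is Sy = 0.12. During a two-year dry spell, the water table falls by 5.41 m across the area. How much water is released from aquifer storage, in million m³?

A = 270 mi² = 6.993 × 10^8 m²
ΔV = Sy × A × Δh = 0.12 × 6.993 × 10^8 m² × 5.41 m = 4.54 × 10^8 m³
ΔV = 4.54 × 10^8 m³ = 454 million m³

ΔV ≈ 454 million m³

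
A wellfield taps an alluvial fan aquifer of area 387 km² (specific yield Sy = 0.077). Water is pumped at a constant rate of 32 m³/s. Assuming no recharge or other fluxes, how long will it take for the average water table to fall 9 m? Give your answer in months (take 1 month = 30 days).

t ≈ 3.23 months

A = 387 km² = 3.87 × 10^8 m²
ΔV = Sy × A × Δh = 0.077 × 3.87 × 10^8 × 9 = 2.682 × 10^8 m³
Q = 32 m³/s = 2.765 × 10^6 m³/d
t = ΔV / Q = 2.682 × 10^8 m³ / 2.765 × 10^6 m³/d = 97 d
t = 97 d ≈ 3.233 months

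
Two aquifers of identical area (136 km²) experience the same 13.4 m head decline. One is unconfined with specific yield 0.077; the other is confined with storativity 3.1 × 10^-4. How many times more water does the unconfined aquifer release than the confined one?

ΔV_u / ΔV_c ≈ 248

A = 136 km² = 1.36 × 10^8 m²
Unconfined: ΔV_u = Sy × A × Δh = 0.077 × 1.36 × 10^8 × 13.4 = 1.403 × 10^8 m³
Confined: ΔV_c = S × A × Δh = 3.1 × 10^-4 × 1.36 × 10^8 × 13.4 = 5.649 × 10^5 m³
Ratio = ΔV_u / ΔV_c = Sy / S = 0.077 / 3.1 × 10^-4 = 248.4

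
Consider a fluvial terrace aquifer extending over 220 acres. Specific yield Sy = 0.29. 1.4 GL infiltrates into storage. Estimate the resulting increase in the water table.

A = 220 acres = 8.903 × 10^5 m²
ΔV = 1.4 GL = 1.4 × 10^6 m³
Δh = ΔV / (Sy × A) = 1.4 × 10^6 m³ / (0.29 × 8.903 × 10^5 m²) = 5.422 m

Δh ≈ 5.42 m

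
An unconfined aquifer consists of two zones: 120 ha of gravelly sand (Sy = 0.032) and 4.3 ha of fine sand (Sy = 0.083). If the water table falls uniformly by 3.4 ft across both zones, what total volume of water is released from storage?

A₁ = 120 ha = 1.2 × 10^6 m²; A₂ = 4.3 ha = 43000 m²
Δh = 3.4 ft = 1.036 m
ΔV₁ = 0.032 × 1.2 × 10^6 × 1.036 = 39790 m³
ΔV₂ = 0.083 × 43000 × 1.036 = 3699 m³
ΔV = ΔV₁ + ΔV₂ = 43490 m³

ΔV ≈ 43500 m³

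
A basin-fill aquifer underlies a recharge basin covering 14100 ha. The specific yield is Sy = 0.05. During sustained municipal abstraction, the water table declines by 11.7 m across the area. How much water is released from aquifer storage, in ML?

ΔV ≈ 82500 ML

A = 14100 ha = 1.41 × 10^8 m²
ΔV = Sy × A × Δh = 0.05 × 1.41 × 10^8 m² × 11.7 m = 8.248 × 10^7 m³
ΔV = 8.248 × 10^7 m³ = 82480 ML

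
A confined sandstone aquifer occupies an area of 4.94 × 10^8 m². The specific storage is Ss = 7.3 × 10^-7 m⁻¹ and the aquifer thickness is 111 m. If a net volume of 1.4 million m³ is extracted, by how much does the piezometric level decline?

Δh ≈ 35 m

S = Ss × b = 7.3 × 10^-7 m⁻¹ × 111 m = 8.103 × 10^-5
ΔV = 1.4 million m³ = 1.4 × 10^6 m³
Δh = ΔV / (S × A) = 1.4 × 10^6 m³ / (8.103 × 10^-5 × 4.94 × 10^8 m²) = 34.97 m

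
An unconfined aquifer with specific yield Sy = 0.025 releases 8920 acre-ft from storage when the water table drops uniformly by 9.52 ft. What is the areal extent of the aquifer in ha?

A ≈ 15200 ha

Δh = 9.52 ft = 2.902 m
ΔV = 8920 acre-ft = 1.1 × 10^7 m³
A = ΔV / (Sy × Δh) = 1.1 × 10^7 / (0.025 × 2.902) = 1.517 × 10^8 m²
A = 1.517 × 10^8 m² = 15170 ha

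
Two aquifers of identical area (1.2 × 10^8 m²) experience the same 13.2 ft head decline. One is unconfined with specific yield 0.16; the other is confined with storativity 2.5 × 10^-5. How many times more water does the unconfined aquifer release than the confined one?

ΔV_u / ΔV_c ≈ 6400

Δh = 13.2 ft = 4.023 m
Unconfined: ΔV_u = Sy × A × Δh = 0.16 × 1.2 × 10^8 × 4.023 = 7.725 × 10^7 m³
Confined: ΔV_c = S × A × Δh = 2.5 × 10^-5 × 1.2 × 10^8 × 4.023 = 12070 m³
Ratio = ΔV_u / ΔV_c = Sy / S = 0.16 / 2.5 × 10^-5 = 6400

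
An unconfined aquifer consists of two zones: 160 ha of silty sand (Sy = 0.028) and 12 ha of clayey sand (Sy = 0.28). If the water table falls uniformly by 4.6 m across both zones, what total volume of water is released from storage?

ΔV ≈ 3.61 × 10^5 m³

A₁ = 160 ha = 1.6 × 10^6 m²; A₂ = 12 ha = 1.2 × 10^5 m²
ΔV₁ = 0.028 × 1.6 × 10^6 × 4.6 = 2.061 × 10^5 m³
ΔV₂ = 0.28 × 1.2 × 10^5 × 4.6 = 1.546 × 10^5 m³
ΔV = ΔV₁ + ΔV₂ = 3.606 × 10^5 m³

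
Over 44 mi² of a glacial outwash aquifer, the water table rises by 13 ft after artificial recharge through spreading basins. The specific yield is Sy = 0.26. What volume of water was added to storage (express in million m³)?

A = 44 mi² = 1.14 × 10^8 m²
Δh = 13 ft = 3.962 m
ΔV = Sy × A × Δh = 0.26 × 1.14 × 10^8 m² × 3.962 m = 1.174 × 10^8 m³
ΔV = 1.174 × 10^8 m³ = 117.4 million m³

ΔV ≈ 117 million m³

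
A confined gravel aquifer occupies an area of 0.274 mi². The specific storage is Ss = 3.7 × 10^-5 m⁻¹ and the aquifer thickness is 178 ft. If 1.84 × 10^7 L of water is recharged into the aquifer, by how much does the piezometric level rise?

b = 178 ft = 54.25 m
S = Ss × b = 3.7 × 10^-5 m⁻¹ × 54.25 m = 2.007 × 10^-3
A = 0.274 mi² = 7.097 × 10^5 m²
ΔV = 1.84 × 10^7 L = 18400 m³
Δh = ΔV / (S × A) = 18400 m³ / (0.002007 × 7.097 × 10^5 m²) = 12.92 m

Δh ≈ 12.9 m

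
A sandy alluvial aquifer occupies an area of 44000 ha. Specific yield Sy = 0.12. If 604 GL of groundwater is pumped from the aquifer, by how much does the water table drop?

A = 44000 ha = 4.4 × 10^8 m²
ΔV = 604 GL = 6.04 × 10^8 m³
Δh = ΔV / (Sy × A) = 6.04 × 10^8 m³ / (0.12 × 4.4 × 10^8 m²) = 11.44 m

Δh ≈ 11.4 m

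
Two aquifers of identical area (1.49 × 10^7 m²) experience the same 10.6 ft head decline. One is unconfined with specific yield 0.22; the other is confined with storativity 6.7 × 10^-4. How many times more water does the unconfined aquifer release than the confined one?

ΔV_u / ΔV_c ≈ 328

Δh = 10.6 ft = 3.231 m
Unconfined: ΔV_u = Sy × A × Δh = 0.22 × 1.49 × 10^7 × 3.231 = 1.059 × 10^7 m³
Confined: ΔV_c = S × A × Δh = 6.7 × 10^-4 × 1.49 × 10^7 × 3.231 = 32250 m³
Ratio = ΔV_u / ΔV_c = Sy / S = 0.22 / 6.7 × 10^-4 = 328.4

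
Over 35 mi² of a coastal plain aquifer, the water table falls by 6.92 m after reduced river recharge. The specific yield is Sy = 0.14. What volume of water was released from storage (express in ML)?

A = 35 mi² = 9.065 × 10^7 m²
ΔV = Sy × A × Δh = 0.14 × 9.065 × 10^7 m² × 6.92 m = 8.782 × 10^7 m³
ΔV = 8.782 × 10^7 m³ = 87820 ML

ΔV ≈ 87800 ML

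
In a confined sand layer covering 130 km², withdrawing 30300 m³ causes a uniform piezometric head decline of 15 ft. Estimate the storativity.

A = 130 km² = 1.3 × 10^8 m²
Δh = 15 ft = 4.572 m
S = ΔV / (A × Δh) = 30300 m³ / (1.3 × 10^8 m² × 4.572 m) = 5.098 × 10^-5

S ≈ 5.1 × 10^-5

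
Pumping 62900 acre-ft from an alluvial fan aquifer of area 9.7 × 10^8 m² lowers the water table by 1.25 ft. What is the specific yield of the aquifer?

Δh = 1.25 ft = 0.381 m
ΔV = 62900 acre-ft = 7.759 × 10^7 m³
Sy = ΔV / (A × Δh) = 7.759 × 10^7 m³ / (9.7 × 10^8 m² × 0.381 m) = 0.2099

Sy ≈ 0.21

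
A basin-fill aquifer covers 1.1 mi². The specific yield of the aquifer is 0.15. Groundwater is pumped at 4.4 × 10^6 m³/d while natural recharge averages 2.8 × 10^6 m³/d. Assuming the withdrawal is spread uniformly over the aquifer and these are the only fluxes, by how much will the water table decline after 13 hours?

Δh ≈ 2.03 m

A = 1.1 mi² = 2.849 × 10^6 m²
Net abstraction = 4.4 × 10^6 − 2.8 × 10^6 = 1.6 × 10^6 m³/d
t = 13 hours = 0.5417 d
ΔV = Q × t = 1.6 × 10^6 m³/d × 0.5417 d = 8.667 × 10^5 m³
Δh = ΔV / (Sy × A) = 8.667 × 10^5 / (0.15 × 2.849 × 10^6) = 2.028 m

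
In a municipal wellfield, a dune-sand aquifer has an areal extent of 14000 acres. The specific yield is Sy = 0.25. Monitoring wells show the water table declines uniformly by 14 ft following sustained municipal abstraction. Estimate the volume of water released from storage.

A = 14000 acres = 5.666 × 10^7 m²
Δh = 14 ft = 4.267 m
ΔV = Sy × A × Δh = 0.25 × 5.666 × 10^7 m² × 4.267 m = 6.044 × 10^7 m³

ΔV ≈ 6.04 × 10^7 m³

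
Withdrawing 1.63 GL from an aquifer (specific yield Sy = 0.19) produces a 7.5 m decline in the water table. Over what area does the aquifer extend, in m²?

ΔV = 1.63 GL = 1.63 × 10^6 m³
A = ΔV / (Sy × Δh) = 1.63 × 10^6 / (0.19 × 7.5) = 1.144 × 10^6 m²

A ≈ 1.14 × 10^6 m²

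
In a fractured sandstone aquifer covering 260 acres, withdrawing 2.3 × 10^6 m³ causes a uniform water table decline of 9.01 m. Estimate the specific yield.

Sy ≈ 0.24

A = 260 acres = 1.052 × 10^6 m²
Sy = ΔV / (A × Δh) = 2.3 × 10^6 m³ / (1.052 × 10^6 m² × 9.01 m) = 0.2426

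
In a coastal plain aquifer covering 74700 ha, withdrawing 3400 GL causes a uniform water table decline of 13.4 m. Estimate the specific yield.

Sy ≈ 0.34

A = 74700 ha = 7.47 × 10^8 m²
ΔV = 3400 GL = 3.4 × 10^9 m³
Sy = ΔV / (A × Δh) = 3.4 × 10^9 m³ / (7.47 × 10^8 m² × 13.4 m) = 0.3397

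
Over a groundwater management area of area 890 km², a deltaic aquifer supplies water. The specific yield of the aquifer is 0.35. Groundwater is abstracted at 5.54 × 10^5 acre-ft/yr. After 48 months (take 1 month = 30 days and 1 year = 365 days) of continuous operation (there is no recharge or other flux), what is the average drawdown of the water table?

Δh ≈ 8.65 m

A = 890 km² = 8.9 × 10^8 m²
Q = 5.54 × 10^5 acre-ft/yr = 1.872 × 10^6 m³/d
t = 48 months = 1440 d
ΔV = Q × t = 1.872 × 10^6 m³/d × 1440 d = 2.696 × 10^9 m³
Δh = ΔV / (Sy × A) = 2.696 × 10^9 / (0.35 × 8.9 × 10^8) = 8.655 m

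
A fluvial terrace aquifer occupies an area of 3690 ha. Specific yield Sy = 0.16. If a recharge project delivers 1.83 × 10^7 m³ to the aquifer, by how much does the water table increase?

A = 3690 ha = 3.69 × 10^7 m²
Δh = ΔV / (Sy × A) = 1.83 × 10^7 m³ / (0.16 × 3.69 × 10^7 m²) = 3.1 m

Δh ≈ 3.1 m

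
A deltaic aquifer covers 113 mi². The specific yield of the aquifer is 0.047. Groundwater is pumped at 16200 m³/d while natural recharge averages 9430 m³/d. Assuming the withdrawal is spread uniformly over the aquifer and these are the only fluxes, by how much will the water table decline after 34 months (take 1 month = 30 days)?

Δh ≈ 0.502 m

A = 113 mi² = 2.927 × 10^8 m²
Net abstraction = 16200 − 9430 = 6770 m³/d
t = 34 months = 1020 d
ΔV = Q × t = 6770 m³/d × 1020 d = 6.905 × 10^6 m³
Δh = ΔV / (Sy × A) = 6.905 × 10^6 / (0.047 × 2.927 × 10^8) = 0.502 m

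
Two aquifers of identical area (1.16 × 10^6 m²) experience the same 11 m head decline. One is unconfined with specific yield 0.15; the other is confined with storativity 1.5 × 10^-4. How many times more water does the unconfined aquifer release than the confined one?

Unconfined: ΔV_u = Sy × A × Δh = 0.15 × 1.16 × 10^6 × 11 = 1.914 × 10^6 m³
Confined: ΔV_c = S × A × Δh = 1.5 × 10^-4 × 1.16 × 10^6 × 11 = 1914 m³
Ratio = ΔV_u / ΔV_c = Sy / S = 0.15 / 1.5 × 10^-4 = 1000

ΔV_u / ΔV_c ≈ 1000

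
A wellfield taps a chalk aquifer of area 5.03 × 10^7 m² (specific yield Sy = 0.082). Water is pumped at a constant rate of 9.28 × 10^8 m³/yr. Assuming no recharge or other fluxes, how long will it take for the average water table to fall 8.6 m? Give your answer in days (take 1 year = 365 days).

ΔV = Sy × A × Δh = 0.082 × 5.03 × 10^7 × 8.6 = 3.547 × 10^7 m³
Q = 9.28 × 10^8 m³/yr = 2.542 × 10^6 m³/d
t = ΔV / Q = 3.547 × 10^7 m³ / 2.542 × 10^6 m³/d = 13.95 d

t ≈ 14 days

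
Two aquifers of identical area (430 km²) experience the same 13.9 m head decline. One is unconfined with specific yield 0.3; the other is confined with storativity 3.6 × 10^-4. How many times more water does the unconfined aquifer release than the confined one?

ΔV_u / ΔV_c ≈ 833

A = 430 km² = 4.3 × 10^8 m²
Unconfined: ΔV_u = Sy × A × Δh = 0.3 × 4.3 × 10^8 × 13.9 = 1.793 × 10^9 m³
Confined: ΔV_c = S × A × Δh = 3.6 × 10^-4 × 4.3 × 10^8 × 13.9 = 2.152 × 10^6 m³
Ratio = ΔV_u / ΔV_c = Sy / S = 0.3 / 3.6 × 10^-4 = 833.3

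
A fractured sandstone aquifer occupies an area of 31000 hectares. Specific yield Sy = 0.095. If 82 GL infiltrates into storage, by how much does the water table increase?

Δh ≈ 2.78 m

A = 31000 hectares = 3.1 × 10^8 m²
ΔV = 82 GL = 8.2 × 10^7 m³
Δh = ΔV / (Sy × A) = 8.2 × 10^7 m³ / (0.095 × 3.1 × 10^8 m²) = 2.784 m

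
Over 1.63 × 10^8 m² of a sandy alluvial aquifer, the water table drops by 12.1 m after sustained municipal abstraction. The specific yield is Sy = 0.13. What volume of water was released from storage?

ΔV = Sy × A × Δh = 0.13 × 1.63 × 10^8 m² × 12.1 m = 2.564 × 10^8 m³

ΔV ≈ 2.56 × 10^8 m³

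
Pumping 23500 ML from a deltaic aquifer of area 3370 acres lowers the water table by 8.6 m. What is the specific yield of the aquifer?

Sy ≈ 0.2

A = 3370 acres = 1.364 × 10^7 m²
ΔV = 23500 ML = 2.35 × 10^7 m³
Sy = ΔV / (A × Δh) = 2.35 × 10^7 m³ / (1.364 × 10^7 m² × 8.6 m) = 0.2004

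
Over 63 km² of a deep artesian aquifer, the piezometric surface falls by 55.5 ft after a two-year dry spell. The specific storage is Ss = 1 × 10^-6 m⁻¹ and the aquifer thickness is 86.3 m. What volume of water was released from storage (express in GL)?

S = Ss × b = 1 × 10^-6 m⁻¹ × 86.3 m = 8.63 × 10^-5
A = 63 km² = 6.3 × 10^7 m²
Δh = 55.5 ft = 16.92 m
ΔV = S × A × Δh = 8.63 × 10^-5 × 6.3 × 10^7 m² × 16.92 m = 91970 m³
ΔV = 91970 m³ = 0.09197 GL

ΔV ≈ 0.092 GL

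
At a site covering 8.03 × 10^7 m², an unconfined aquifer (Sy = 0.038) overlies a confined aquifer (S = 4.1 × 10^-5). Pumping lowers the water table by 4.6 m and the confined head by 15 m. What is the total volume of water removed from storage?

ΔV ≈ 1.41 × 10^7 m³

Unconfined: ΔV_u = Sy × A × Δh_u = 0.038 × 8.03 × 10^7 × 4.6 = 1.404 × 10^7 m³
Confined: ΔV_c = S × A × Δh_c = 4.1 × 10^-5 × 8.03 × 10^7 × 15 = 49380 m³
Total ΔV = 1.404 × 10^7 + 49380 = 1.409 × 10^7 m³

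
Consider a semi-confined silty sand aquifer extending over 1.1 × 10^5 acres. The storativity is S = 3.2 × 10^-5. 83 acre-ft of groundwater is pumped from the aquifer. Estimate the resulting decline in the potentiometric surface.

A = 1.1 × 10^5 acres = 4.452 × 10^8 m²
ΔV = 83 acre-ft = 1.024 × 10^5 m³
Δh = ΔV / (S × A) = 1.024 × 10^5 m³ / (3.2 × 10^-5 × 4.452 × 10^8 m²) = 7.187 m

Δh ≈ 7.19 m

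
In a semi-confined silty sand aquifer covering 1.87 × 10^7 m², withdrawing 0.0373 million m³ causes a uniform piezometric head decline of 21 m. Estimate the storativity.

S ≈ 9.5 × 10^-5

ΔV = 0.0373 million m³ = 37300 m³
S = ΔV / (A × Δh) = 37300 m³ / (1.87 × 10^7 m² × 21 m) = 9.498 × 10^-5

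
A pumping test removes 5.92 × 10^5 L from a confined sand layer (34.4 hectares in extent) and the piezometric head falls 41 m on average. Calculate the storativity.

S ≈ 4.2 × 10^-5

A = 34.4 hectares = 3.44 × 10^5 m²
ΔV = 5.92 × 10^5 L = 592 m³
S = ΔV / (A × Δh) = 592 m³ / (3.44 × 10^5 m² × 41 m) = 4.197 × 10^-5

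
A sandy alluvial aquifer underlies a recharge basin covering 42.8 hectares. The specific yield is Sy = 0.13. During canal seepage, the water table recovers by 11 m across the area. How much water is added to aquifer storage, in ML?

A = 42.8 hectares = 4.28 × 10^5 m²
ΔV = Sy × A × Δh = 0.13 × 4.28 × 10^5 m² × 11 m = 6.12 × 10^5 m³
ΔV = 6.12 × 10^5 m³ = 612 ML

ΔV ≈ 612 ML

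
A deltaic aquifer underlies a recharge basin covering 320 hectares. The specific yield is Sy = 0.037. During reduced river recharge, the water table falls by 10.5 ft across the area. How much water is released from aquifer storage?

A = 320 hectares = 3.2 × 10^6 m²
Δh = 10.5 ft = 3.2 m
ΔV = Sy × A × Δh = 0.037 × 3.2 × 10^6 m² × 3.2 m = 3.789 × 10^5 m³

ΔV ≈ 3.79 × 10^5 m³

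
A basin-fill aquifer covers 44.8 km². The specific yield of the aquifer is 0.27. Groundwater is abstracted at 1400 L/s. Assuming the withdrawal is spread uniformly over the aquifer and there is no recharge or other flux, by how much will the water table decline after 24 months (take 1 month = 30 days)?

A = 44.8 km² = 4.48 × 10^7 m²
Q = 1400 L/s = 1.21 × 10^5 m³/d
t = 24 months = 720 d
ΔV = Q × t = 1.21 × 10^5 m³/d × 720 d = 8.709 × 10^7 m³
Δh = ΔV / (Sy × A) = 8.709 × 10^7 / (0.27 × 4.48 × 10^7) = 7.2 m

Δh ≈ 7.2 m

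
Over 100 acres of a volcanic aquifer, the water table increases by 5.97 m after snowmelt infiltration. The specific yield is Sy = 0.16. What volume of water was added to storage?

ΔV ≈ 3.87 × 10^5 m³

A = 100 acres = 4.047 × 10^5 m²
ΔV = Sy × A × Δh = 0.16 × 4.047 × 10^5 m² × 5.97 m = 3.866 × 10^5 m³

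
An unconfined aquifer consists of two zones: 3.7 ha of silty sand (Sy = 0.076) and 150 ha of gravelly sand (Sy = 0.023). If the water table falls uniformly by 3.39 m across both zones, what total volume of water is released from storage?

A₁ = 3.7 ha = 37000 m²; A₂ = 150 ha = 1.5 × 10^6 m²
ΔV₁ = 0.076 × 37000 × 3.39 = 9533 m³
ΔV₂ = 0.023 × 1.5 × 10^6 × 3.39 = 1.17 × 10^5 m³
ΔV = ΔV₁ + ΔV₂ = 1.265 × 10^5 m³

ΔV ≈ 1.26 × 10^5 m³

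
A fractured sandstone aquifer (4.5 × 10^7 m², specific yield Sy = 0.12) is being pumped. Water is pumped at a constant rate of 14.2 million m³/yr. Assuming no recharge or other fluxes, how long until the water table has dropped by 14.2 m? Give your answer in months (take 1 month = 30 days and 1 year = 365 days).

ΔV = Sy × A × Δh = 0.12 × 4.5 × 10^7 × 14.2 = 7.668 × 10^7 m³
Q = 14.2 million m³/yr = 38900 m³/d
t = ΔV / Q = 7.668 × 10^7 m³ / 38900 m³/d = 1971 d
t = 1971 d ≈ 65.7 months

t ≈ 65.7 months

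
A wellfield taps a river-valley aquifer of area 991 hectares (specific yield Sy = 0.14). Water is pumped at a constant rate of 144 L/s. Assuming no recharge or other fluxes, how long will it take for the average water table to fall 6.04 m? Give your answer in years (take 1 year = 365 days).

A = 991 hectares = 9.91 × 10^6 m²
ΔV = Sy × A × Δh = 0.14 × 9.91 × 10^6 × 6.04 = 8.38 × 10^6 m³
Q = 144 L/s = 12440 m³/d
t = ΔV / Q = 8.38 × 10^6 m³ / 12440 m³/d = 673.5 d
t = 673.5 d ≈ 1.845 years

t ≈ 1.85 years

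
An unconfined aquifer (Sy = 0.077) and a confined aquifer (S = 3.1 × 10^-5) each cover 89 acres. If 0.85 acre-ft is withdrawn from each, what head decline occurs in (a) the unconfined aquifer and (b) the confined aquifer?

A = 89 acres = 3.602 × 10^5 m²
ΔV = 0.85 acre-ft = 1048 m³
Unconfined: Δh_u = ΔV/(Sy·A) = 1048/(0.077 × 3.602 × 10^5) = 0.03781 m
Confined: Δh_c = ΔV/(S·A) = 1048/(3.1 × 10^-5 × 3.602 × 10^5) = 93.9 m

Δh_u ≈ 0.0378 m; Δh_c ≈ 93.9 m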